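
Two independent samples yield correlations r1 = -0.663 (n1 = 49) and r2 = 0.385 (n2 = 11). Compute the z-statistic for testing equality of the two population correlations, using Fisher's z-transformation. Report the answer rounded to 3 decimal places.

-3.143

Fisher z-transforms: z1 = atanh(-0.663) = -0.798148, z2 = atanh(0.385) = 0.405917; difference d = -1.204065
Var(d) = 1/46 + 1/8 = 0.0217391 + 0.1250000 = 0.1467391
z = d/√Var(d) = -1.204065 / √0.1467391 = -1.204065 / 0.383065 = -3.143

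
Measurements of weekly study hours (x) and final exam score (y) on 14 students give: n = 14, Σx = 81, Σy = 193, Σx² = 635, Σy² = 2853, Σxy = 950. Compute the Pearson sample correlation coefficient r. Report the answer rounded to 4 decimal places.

-0.9316

Numerator: nΣxy − (Σx)(Σy) = 14·950 − (81)(193) = -2333
Denominator: √[(nΣx²−(Σx)²)(nΣy²−(Σy)²)]
  nΣx²−(Σx)² = 14·635 − 6561 = 2329;  nΣy²−(Σy)² = 14·2853 − 37249 = 2693
  √(2329·2693) = √6271997 = 2504.3955
r = -2333 / 2504.3955 = -0.9316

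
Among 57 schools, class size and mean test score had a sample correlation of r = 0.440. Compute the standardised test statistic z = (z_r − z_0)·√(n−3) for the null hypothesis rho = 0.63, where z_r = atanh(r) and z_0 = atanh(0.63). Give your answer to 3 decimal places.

z_r = atanh(0.440) = 0.472231,  z_0 = atanh(0.63) = 0.741416
SE = 1/√(n−3) = 1/√54 = 0.136083
z = (z_r − z_0)/SE = (0.472231 − 0.741416) / 0.136083 = -0.269185 / 0.136083 = -1.978

-1.978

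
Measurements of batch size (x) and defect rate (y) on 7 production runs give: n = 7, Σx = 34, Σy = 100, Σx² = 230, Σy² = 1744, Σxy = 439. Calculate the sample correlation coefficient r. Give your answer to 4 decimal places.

-0.3266

S_xy = nΣxy − ΣxΣy = 7·439 − 34·100 = 3073 − 3400 = -327
S_xx = nΣx² − (Σx)² = 7·230 − 34² = 1610 − 1156 = 454
S_yy = nΣy² − (Σy)² = 7·1744 − 100² = 12208 − 10000 = 2208
r = S_xy / √(S_xx·S_yy) = -327 / √(454·2208) = -327 / √1002432 = -327 / 1001.2153 = -0.3266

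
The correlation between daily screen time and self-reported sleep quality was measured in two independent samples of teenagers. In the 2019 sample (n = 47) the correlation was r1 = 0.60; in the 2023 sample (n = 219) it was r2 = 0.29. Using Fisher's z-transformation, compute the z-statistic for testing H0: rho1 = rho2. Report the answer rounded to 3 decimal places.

Fisher z-transforms: z1 = atanh(0.60) = 0.693147, z2 = atanh(0.29) = 0.298566; difference d = 0.394581
Var(d) = 1/44 + 1/216 = 0.0227273 + 0.0046296 = 0.0273569
z = d/√Var(d) = 0.394581 / √0.0273569 = 0.394581 / 0.165399 = 2.386

2.386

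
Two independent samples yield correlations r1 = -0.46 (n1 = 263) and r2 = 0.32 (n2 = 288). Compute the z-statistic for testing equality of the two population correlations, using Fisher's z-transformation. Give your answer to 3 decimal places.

-9.666

z1 = atanh(-0.46) = -0.497311,  z2 = atanh(0.32) = 0.331647
SE = √(1/(n1−3) + 1/(n2−3)) = √(1/260 + 1/285) = √(0.0038462 + 0.0035088) = √0.0073550 = 0.085761
z = (z1 − z2)/SE = (-0.497311 − 0.331647) / 0.085761 = -0.828958 / 0.085761 = -9.666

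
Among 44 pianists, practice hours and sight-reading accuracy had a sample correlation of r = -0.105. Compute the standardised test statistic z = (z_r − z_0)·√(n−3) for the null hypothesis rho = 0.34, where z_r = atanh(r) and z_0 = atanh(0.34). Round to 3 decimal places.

-2.942

z_r = atanh(-0.105) = -0.105388,  z_0 = atanh(0.34) = 0.354093
SE = 1/√(n−3) = 1/√41 = 0.156174
z = (z_r − z_0)/SE = (-0.105388 − 0.354093) / 0.156174 = -0.459481 / 0.156174 = -2.942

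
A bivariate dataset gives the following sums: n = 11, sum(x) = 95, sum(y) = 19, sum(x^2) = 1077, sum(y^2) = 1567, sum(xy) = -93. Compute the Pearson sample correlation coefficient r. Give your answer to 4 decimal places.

S_xy = nΣxy − ΣxΣy = 11·(-93) − 95·19 = -1023 − 1805 = -2828
S_xx = nΣx² − (Σx)² = 11·1077 − 95² = 11847 − 9025 = 2822
S_yy = nΣy² − (Σy)² = 11·1567 − 19² = 17237 − 361 = 16876
r = S_xy / √(S_xx·S_yy) = -2828 / √(2822·16876) = -2828 / √47624072 = -2828 / 6901.0196 = -0.4098

-0.4098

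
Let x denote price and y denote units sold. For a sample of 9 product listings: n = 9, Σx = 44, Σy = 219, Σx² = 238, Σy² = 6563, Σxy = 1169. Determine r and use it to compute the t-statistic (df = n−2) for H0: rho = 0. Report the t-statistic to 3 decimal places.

S_xy = nΣxy − ΣxΣy = 9·1169 − 44·219 = 10521 − 9636 = 885
S_xx = nΣx² − (Σx)² = 9·238 − 44² = 2142 − 1936 = 206
S_yy = nΣy² − (Σy)² = 9·6563 − 219² = 59067 − 47961 = 11106
r = S_xy / √(S_xx·S_yy) = 885 / √(206·11106) = 885 / √2287836 = 885 / 1512.5594 = 0.5851
t = r·√(n−2)/√(1−r²) = 0.5851·√7 / √(1−0.342342) = 1.548029 / 0.810961 = 1.909

1.909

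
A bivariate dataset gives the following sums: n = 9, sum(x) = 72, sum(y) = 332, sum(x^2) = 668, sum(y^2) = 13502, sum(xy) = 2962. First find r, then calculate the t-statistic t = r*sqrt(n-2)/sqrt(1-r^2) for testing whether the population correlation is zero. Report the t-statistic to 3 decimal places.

5.482

S_xy = nΣxy − ΣxΣy = 9·2962 − 72·332 = 26658 − 23904 = 2754
S_xx = nΣx² − (Σx)² = 9·668 − 72² = 6012 − 5184 = 828
S_yy = nΣy² − (Σy)² = 9·13502 − 332² = 121518 − 110224 = 11294
r = S_xy / √(S_xx·S_yy) = 2754 / √(828·11294) = 2754 / √9351432 = 2754 / 3058.0111 = 0.9006
t = r·√(n−2)/√(1−r²) = 0.9006·√7 / √(1−0.811080) = 2.382764 / 0.434649 = 5.482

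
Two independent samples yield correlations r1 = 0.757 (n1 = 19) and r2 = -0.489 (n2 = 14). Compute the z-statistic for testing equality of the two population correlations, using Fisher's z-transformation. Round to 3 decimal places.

Fisher z-transforms: z1 = atanh(0.757) = 0.989151, z2 = atanh(-0.489) = -0.534745; difference d = 1.523896
Var(d) = 1/16 + 1/11 = 0.0625000 + 0.0909091 = 0.1534091
z = d/√Var(d) = 1.523896 / √0.1534091 = 1.523896 / 0.391675 = 3.891

3.891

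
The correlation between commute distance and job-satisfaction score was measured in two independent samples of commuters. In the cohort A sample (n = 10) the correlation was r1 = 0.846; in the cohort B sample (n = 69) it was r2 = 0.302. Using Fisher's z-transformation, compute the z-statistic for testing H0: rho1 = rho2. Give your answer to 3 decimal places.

z1 = atanh(0.846) = 1.241912,  z2 = atanh(0.302) = 0.311719
SE = √(1/(n1−3) + 1/(n2−3)) = √(1/7 + 1/66) = √(0.1428571 + 0.0151515) = √0.1580086 = 0.397503
z = (z1 − z2)/SE = (1.241912 − 0.311719) / 0.397503 = 0.930193 / 0.397503 = 2.340

2.340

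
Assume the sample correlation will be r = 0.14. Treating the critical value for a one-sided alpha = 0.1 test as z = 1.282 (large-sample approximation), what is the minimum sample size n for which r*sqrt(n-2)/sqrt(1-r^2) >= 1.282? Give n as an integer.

85

r√(n−2)/√(1−r²) ≥ 1.282  ⇔  n−2 ≥ (1.282)²·(1−r²)/r²
(1−r²)/r² = (1−0.0196)/0.0196 = 50.0204
n ≥ 2 + 1.643524·50.0204 = 2 + 82.2097 = 84.2097
⌈84.2097⌉ = 85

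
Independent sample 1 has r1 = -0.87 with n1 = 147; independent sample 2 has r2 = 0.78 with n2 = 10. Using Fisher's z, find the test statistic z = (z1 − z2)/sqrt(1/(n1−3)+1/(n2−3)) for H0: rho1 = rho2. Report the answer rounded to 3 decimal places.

z1 = atanh(-0.87) = -1.333080,  z2 = atanh(0.78) = 1.045371
SE = √(1/(n1−3) + 1/(n2−3)) = √(1/144 + 1/7) = √(0.0069444 + 0.1428571) = √0.1498015 = 0.387042
z = (z1 − z2)/SE = (-1.333080 − 1.045371) / 0.387042 = -2.378451 / 0.387042 = -6.145

-6.145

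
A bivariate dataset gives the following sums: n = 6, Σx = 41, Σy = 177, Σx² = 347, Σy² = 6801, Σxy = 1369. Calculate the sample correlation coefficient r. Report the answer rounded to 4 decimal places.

S_xy = nΣxy − ΣxΣy = 6·1369 − 41·177 = 8214 − 7257 = 957
S_xx = nΣx² − (Σx)² = 6·347 − 41² = 2082 − 1681 = 401
S_yy = nΣy² − (Σy)² = 6·6801 − 177² = 40806 − 31329 = 9477
r = S_xy / √(S_xx·S_yy) = 957 / √(401·9477) = 957 / √3800277 = 957 / 1949.4299 = 0.4909

0.4909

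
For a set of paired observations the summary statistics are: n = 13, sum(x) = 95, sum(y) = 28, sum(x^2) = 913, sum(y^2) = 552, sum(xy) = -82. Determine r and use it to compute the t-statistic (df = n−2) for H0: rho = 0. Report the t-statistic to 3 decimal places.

S_xy = nΣxy − ΣxΣy = 13·(-82) − 95·28 = -1066 − 2660 = -3726
S_xx = nΣx² − (Σx)² = 13·913 − 95² = 11869 − 9025 = 2844
S_yy = nΣy² − (Σy)² = 13·552 − 28² = 7176 − 784 = 6392
r = S_xy / √(S_xx·S_yy) = -3726 / √(2844·6392) = -3726 / √18178848 = -3726 / 4263.6660 = -0.8739
t = r·√(n−2)/√(1−r²) = -0.8739·√11 / √(1−0.763701) = -2.898398 / 0.486106 = -5.962

-5.962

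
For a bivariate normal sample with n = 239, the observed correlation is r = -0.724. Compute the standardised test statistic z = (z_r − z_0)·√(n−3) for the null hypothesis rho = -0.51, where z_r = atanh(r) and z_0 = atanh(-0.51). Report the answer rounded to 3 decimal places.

z_r = atanh(-0.724) = -0.916001,  z_0 = atanh(-0.51) = -0.562730
SE = 1/√(n−3) = 1/√236 = 0.065094
z = (z_r − z_0)/SE = (-0.916001 − (-0.562730)) / 0.065094 = -0.353271 / 0.065094 = -5.427

-5.427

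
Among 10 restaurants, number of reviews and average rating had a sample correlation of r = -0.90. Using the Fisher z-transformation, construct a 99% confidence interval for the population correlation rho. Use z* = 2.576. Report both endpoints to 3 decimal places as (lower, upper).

Fisher z: z_r = atanh(r) = ½·ln((1+(-0.90))/(1−(-0.90))) = -1.472219
SE(z) = 1/√(n−3) = 1/√7 = 0.377964
99% ⇒ z* = 2.576; margin = 2.576·0.377964 = 0.973635
CI on z-scale: (-2.445854, -0.498584)
Back-transform: tanh(-2.445854) = -0.985095, tanh(-0.498584) = -0.461003

(-0.985, -0.461)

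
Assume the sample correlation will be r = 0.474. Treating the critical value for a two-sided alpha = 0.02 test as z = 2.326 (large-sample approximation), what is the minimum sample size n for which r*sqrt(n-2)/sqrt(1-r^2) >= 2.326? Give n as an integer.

r√(n−2)/√(1−r²) ≥ 2.326  ⇔  n−2 ≥ (2.326)²·(1−r²)/r²
(1−r²)/r² = (1−0.224676)/0.224676 = 3.4509
n ≥ 2 + 5.410276·3.4509 = 2 + 18.6703 = 20.6703
⌈20.6703⌉ = 21

21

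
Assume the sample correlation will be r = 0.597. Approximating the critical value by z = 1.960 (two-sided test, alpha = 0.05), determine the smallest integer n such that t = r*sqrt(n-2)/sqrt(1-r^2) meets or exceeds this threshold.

Need r·√(n−2)/√(1−r²) ≥ 1.960
√(n−2) ≥ 1.960·√(1−0.356409) / 0.597 = 1.960·0.802241 / 0.597 = 2.6338
n−2 ≥ 6.9369  ⇒  n ≥ 8.9369
Smallest integer n = 9

9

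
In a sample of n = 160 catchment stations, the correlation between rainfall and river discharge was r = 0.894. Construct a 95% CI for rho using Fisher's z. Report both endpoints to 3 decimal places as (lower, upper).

z_r = atanh(0.894) = 1.441504;  SE = 1/√(n−3) = 1/√157 = 0.079809
z-limits: 1.441504 ± 1.960·0.079809 = 1.441504 ± 0.156426 = [1.285078, 1.597930]
ρ-limits: (tanh 1.285078, tanh 1.597930) = (0.858, 0.921)

(0.858, 0.921)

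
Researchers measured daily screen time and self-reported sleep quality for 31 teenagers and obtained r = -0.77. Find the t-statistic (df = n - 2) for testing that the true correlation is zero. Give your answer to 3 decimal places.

t = r·√(n−2) / √(1−r²) with r = -0.77, n = 31
  = -0.77·√29 / √(1 − 0.5929)
  = -0.77·5.385165 / 0.638044
  = -4.146577 / 0.638044 = -6.499

-6.499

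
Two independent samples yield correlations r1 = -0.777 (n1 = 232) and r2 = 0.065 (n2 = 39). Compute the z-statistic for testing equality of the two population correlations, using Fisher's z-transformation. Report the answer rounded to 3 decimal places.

Fisher z-transforms: z1 = atanh(-0.777) = -1.037755, z2 = atanh(0.065) = 0.065092; difference d = -1.102847
Var(d) = 1/229 + 1/36 = 0.0043668 + 0.0277778 = 0.0321446
z = d/√Var(d) = -1.102847 / √0.0321446 = -1.102847 / 0.179289 = -6.151

-6.151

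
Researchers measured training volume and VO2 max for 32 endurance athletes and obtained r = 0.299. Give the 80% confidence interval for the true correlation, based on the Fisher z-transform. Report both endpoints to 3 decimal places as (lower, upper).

Fisher z: z_r = atanh(r) = ½·ln((1+0.299)/(1−0.299)) = 0.308421
SE(z) = 1/√(n−3) = 1/√29 = 0.185695
80% ⇒ z* = 1.282; margin = 1.282·0.185695 = 0.238061
CI on z-scale: (0.070360, 0.546482)
Back-transform: tanh(0.070360) = 0.070244, tanh(0.546482) = 0.497879

(0.070, 0.498)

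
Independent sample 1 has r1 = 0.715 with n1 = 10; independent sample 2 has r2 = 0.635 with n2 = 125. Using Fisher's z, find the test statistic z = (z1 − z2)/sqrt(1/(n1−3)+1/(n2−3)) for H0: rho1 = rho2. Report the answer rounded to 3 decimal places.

Fisher z-transforms: z1 = atanh(0.715) = 0.897340, z2 = atanh(0.635) = 0.749750; difference d = 0.147590
Var(d) = 1/7 + 1/122 = 0.1428571 + 0.0081967 = 0.1510538
z = d/√Var(d) = 0.147590 / √0.1510538 = 0.147590 / 0.388656 = 0.380

0.380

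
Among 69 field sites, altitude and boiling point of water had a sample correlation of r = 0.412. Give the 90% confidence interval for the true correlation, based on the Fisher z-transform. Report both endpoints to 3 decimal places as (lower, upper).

Fisher z: z_r = atanh(r) = ½·ln((1+0.412)/(1−0.412)) = 0.438018
SE(z) = 1/√(n−3) = 1/√66 = 0.123091
90% ⇒ z* = 1.645; margin = 1.645·0.123091 = 0.202485
CI on z-scale: (0.235533, 0.640503)
Back-transform: tanh(0.235533) = 0.231272, tanh(0.640503) = 0.565242

(0.231, 0.565)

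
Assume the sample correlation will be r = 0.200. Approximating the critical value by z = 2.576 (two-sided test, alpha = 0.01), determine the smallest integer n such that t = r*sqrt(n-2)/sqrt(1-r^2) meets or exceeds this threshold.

162

Need r·√(n−2)/√(1−r²) ≥ 2.576
√(n−2) ≥ 2.576·√(1−0.040000) / 0.200 = 2.576·0.979796 / 0.200 = 12.6198
n−2 ≥ 159.2594  ⇒  n ≥ 161.2594
Smallest integer n = 162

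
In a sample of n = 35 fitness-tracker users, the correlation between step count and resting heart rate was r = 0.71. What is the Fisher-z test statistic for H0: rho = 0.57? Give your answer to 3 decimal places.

1.356

z_r = atanh(0.71) = 0.887184,  z_0 = atanh(0.57) = 0.647523
SE = 1/√(n−3) = 1/√32 = 0.176777
z = (z_r − z_0)/SE = (0.887184 − 0.647523) / 0.176777 = 0.239661 / 0.176777 = 1.356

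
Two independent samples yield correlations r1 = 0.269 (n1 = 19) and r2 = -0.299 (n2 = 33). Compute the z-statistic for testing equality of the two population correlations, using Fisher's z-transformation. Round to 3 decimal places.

z1 = atanh(0.269) = 0.275786,  z2 = atanh(-0.299) = -0.308421
SE = √(1/(n1−3) + 1/(n2−3)) = √(1/16 + 1/30) = √(0.0625000 + 0.0333333) = √0.0958333 = 0.309570
z = (z1 − z2)/SE = (0.275786 − (-0.308421)) / 0.309570 = 0.584207 / 0.309570 = 1.887

1.887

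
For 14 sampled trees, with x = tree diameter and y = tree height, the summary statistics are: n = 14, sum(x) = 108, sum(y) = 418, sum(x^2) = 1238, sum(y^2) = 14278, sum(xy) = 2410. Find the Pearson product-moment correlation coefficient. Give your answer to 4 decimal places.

Numerator: nΣxy − (Σx)(Σy) = 14·2410 − (108)(418) = -11404
Denominator: √[(nΣx²−(Σx)²)(nΣy²−(Σy)²)]
  nΣx²−(Σx)² = 14·1238 − 11664 = 5668;  nΣy²−(Σy)² = 14·14278 − 174724 = 25168
  √(5668·25168) = √142652224 = 11943.7106
r = -11404 / 11943.7106 = -0.9548

-0.9548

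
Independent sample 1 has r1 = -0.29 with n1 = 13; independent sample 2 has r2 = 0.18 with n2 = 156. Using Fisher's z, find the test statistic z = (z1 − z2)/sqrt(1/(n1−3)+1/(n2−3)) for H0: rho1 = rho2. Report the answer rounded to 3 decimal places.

-1.472

z1 = atanh(-0.29) = -0.298566,  z2 = atanh(0.18) = 0.181983
SE = √(1/(n1−3) + 1/(n2−3)) = √(1/10 + 1/153) = √(0.1000000 + 0.0065359) = √0.1065359 = 0.326398
z = (z1 − z2)/SE = (-0.298566 − 0.181983) / 0.326398 = -0.480549 / 0.326398 = -1.472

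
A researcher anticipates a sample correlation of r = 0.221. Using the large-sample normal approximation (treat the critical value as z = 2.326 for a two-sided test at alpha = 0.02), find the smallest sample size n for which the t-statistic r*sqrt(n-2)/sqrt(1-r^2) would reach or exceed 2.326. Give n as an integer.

108

r√(n−2)/√(1−r²) ≥ 2.326  ⇔  n−2 ≥ (2.326)²·(1−r²)/r²
(1−r²)/r² = (1−0.048841)/0.048841 = 19.4746
n ≥ 2 + 5.410276·19.4746 = 2 + 105.3630 = 107.3630
⌈107.3630⌉ = 108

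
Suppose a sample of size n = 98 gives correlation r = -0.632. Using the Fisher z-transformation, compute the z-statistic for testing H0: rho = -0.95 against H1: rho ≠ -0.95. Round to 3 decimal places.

z_r = atanh(-0.632) = -0.744739,  z_0 = atanh(-0.95) = -1.831781
SE = 1/√(n−3) = 1/√95 = 0.102598
z = (z_r − z_0)/SE = (-0.744739 − (-1.831781)) / 0.102598 = 1.087042 / 0.102598 = 10.595

10.595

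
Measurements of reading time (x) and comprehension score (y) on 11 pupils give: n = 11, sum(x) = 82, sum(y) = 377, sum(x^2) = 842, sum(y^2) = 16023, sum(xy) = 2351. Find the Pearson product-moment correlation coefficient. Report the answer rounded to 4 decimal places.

-0.5430

Numerator: nΣxy − (Σx)(Σy) = 11·2351 − (82)(377) = -5053
Denominator: √[(nΣx²−(Σx)²)(nΣy²−(Σy)²)]
  nΣx²−(Σx)² = 11·842 − 6724 = 2538;  nΣy²−(Σy)² = 11·16023 − 142129 = 34124
  √(2538·34124) = √86606712 = 9306.2727
r = -5053 / 9306.2727 = -0.5430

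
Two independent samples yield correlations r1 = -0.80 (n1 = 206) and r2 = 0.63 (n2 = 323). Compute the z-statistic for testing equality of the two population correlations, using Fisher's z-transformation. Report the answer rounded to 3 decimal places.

-20.507

Fisher z-transforms: z1 = atanh(-0.80) = -1.098612, z2 = atanh(0.63) = 0.741416; difference d = -1.840028
Var(d) = 1/203 + 1/320 = 0.0049261 + 0.0031250 = 0.0080511
z = d/√Var(d) = -1.840028 / √0.0080511 = -1.840028 / 0.089728 = -20.507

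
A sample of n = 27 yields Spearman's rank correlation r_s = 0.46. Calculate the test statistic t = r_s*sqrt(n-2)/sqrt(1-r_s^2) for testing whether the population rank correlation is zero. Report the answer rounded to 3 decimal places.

2.590

1 − r_s² = 1 − 0.2116 = 0.7884;  √(1−r_s²) = 0.887919
√(n−2) = √25 = 5.000000
t = r_s·√(n−2)/√(1−r_s²) = 0.46 · 5.000000 / 0.887919 = 2.590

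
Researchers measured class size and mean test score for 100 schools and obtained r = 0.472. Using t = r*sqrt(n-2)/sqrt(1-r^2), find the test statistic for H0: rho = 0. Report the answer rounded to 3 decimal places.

5.300

t = r·√(n−2) / √(1−r²) with r = 0.472, n = 100
  = 0.472·√98 / √(1 − 0.222784)
  = 0.472·9.899495 / 0.881599
  = 4.672562 / 0.881599 = 5.300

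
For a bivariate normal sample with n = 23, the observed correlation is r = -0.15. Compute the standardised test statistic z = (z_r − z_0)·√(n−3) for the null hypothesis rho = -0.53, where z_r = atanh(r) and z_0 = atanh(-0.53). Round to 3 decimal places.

Fisher z: atanh(-0.15) = -0.151140, atanh(-0.53) = -0.590145
z = (z_r − z_0)·√(n−3) = (-0.151140 − (-0.590145))·√20 = 0.439005 · 4.472136 = 1.963

1.963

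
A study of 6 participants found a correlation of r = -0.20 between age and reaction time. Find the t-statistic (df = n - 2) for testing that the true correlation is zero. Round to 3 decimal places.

1 − r² = 1 − 0.0400 = 0.9600;  √(1−r²) = 0.979796
√(n−2) = √4 = 2.000000
t = r·√(n−2)/√(1−r²) = -0.20 · 2.000000 / 0.979796 = -0.408

-0.408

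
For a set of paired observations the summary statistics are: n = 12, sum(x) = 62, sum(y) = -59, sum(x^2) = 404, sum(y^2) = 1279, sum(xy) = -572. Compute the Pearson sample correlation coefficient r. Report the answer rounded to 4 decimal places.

Numerator: nΣxy − (Σx)(Σy) = 12·(-572) − (62)(-59) = -3206
Denominator: √[(nΣx²−(Σx)²)(nΣy²−(Σy)²)]
  nΣx²−(Σx)² = 12·404 − 3844 = 1004;  nΣy²−(Σy)² = 12·1279 − 3481 = 11867
  √(1004·11867) = √11914468 = 3451.7341
r = -3206 / 3451.7341 = -0.9288

-0.9288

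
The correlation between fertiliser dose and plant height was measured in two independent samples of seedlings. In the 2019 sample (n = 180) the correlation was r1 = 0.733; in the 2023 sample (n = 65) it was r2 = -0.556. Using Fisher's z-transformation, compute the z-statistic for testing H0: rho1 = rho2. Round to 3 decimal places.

10.586

Fisher z-transforms: z1 = atanh(0.733) = 0.935180, z2 = atanh(-0.556) = -0.627025; difference d = 1.562205
Var(d) = 1/177 + 1/62 = 0.0056497 + 0.0161290 = 0.0217787
z = d/√Var(d) = 1.562205 / √0.0217787 = 1.562205 / 0.147576 = 10.586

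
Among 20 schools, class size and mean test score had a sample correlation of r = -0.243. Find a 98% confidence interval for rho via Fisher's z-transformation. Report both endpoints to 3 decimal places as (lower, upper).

(-0.671, 0.306)

Fisher z: z_r = atanh(r) = ½·ln((1+(-0.243))/(1−(-0.243))) = -0.247960
SE(z) = 1/√(n−3) = 1/√17 = 0.242536
98% ⇒ z* = 2.326; margin = 2.326·0.242536 = 0.564139
CI on z-scale: (-0.812099, 0.316179)
Back-transform: tanh(-0.812099) = -0.670747, tanh(0.316179) = 0.306048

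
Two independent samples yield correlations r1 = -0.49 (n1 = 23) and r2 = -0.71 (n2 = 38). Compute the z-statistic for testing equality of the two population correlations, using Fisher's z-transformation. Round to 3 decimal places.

1.253

z1 = atanh(-0.49) = -0.536060,  z2 = atanh(-0.71) = -0.887184
SE = √(1/(n1−3) + 1/(n2−3)) = √(1/20 + 1/35) = √(0.0500000 + 0.0285714) = √0.0785714 = 0.280306
z = (z1 − z2)/SE = (-0.536060 − (-0.887184)) / 0.280306 = 0.351124 / 0.280306 = 1.253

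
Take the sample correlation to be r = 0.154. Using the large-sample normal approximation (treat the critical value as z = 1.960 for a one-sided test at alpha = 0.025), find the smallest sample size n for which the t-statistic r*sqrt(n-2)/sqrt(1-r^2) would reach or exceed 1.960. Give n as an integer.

r√(n−2)/√(1−r²) ≥ 1.960  ⇔  n−2 ≥ (1.960)²·(1−r²)/r²
(1−r²)/r² = (1−0.023716)/0.023716 = 41.1656
n ≥ 2 + 3.8416·41.1656 = 2 + 158.1418 = 160.1418
⌈160.1418⌉ = 161

161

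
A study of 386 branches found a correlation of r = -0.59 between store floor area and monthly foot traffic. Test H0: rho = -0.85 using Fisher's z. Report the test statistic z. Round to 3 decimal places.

11.321

z_r = atanh(-0.59) = -0.677666,  z_0 = atanh(-0.85) = -1.256153
SE = 1/√(n−3) = 1/√383 = 0.051098
z = (z_r − z_0)/SE = (-0.677666 − (-1.256153)) / 0.051098 = 0.578487 / 0.051098 = 11.321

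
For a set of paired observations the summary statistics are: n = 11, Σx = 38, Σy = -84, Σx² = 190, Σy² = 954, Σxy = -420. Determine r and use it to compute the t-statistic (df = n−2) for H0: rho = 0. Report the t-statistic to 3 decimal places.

Numerator: nΣxy − (Σx)(Σy) = 11·(-420) − (38)(-84) = -1428
Denominator: √[(nΣx²−(Σx)²)(nΣy²−(Σy)²)]
  nΣx²−(Σx)² = 11·190 − 1444 = 646;  nΣy²−(Σy)² = 11·954 − 7056 = 3438
  √(646·3438) = √2220948 = 1490.2845
r = -1428 / 1490.2845 = -0.9582
t = r·√(n−2)/√(1−r²) = -0.9582·√9 / √(1−0.918147) = -2.874600 / 0.286100 = -10.048

-10.048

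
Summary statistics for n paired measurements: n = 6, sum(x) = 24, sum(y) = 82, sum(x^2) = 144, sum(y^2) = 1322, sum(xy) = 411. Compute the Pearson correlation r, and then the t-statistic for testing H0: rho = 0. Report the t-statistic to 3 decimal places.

Numerator: nΣxy − (Σx)(Σy) = 6·411 − (24)(82) = 498
Denominator: √[(nΣx²−(Σx)²)(nΣy²−(Σy)²)]
  nΣx²−(Σx)² = 6·144 − 576 = 288;  nΣy²−(Σy)² = 6·1322 − 6724 = 1208
  √(288·1208) = √347904 = 589.8339
r = 498 / 589.8339 = 0.8443
t = r·√(n−2)/√(1−r²) = 0.8443·√4 / √(1−0.712842) = 1.688600 / 0.535871 = 3.151

3.151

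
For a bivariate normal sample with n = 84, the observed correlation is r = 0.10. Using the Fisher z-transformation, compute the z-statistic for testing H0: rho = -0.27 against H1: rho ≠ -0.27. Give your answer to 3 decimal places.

3.395

Fisher z: atanh(0.10) = 0.100335, atanh(-0.27) = -0.276864
z = (z_r − z_0)·√(n−3) = (0.100335 − (-0.276864))·√81 = 0.377199 · 9.000000 = 3.395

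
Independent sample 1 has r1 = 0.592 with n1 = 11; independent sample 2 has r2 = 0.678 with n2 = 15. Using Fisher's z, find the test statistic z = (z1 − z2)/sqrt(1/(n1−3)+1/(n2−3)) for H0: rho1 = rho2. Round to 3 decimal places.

z1 = atanh(0.592) = 0.680740,  z2 = atanh(0.678) = 0.825403
SE = √(1/(n1−3) + 1/(n2−3)) = √(1/8 + 1/12) = √(0.1250000 + 0.0833333) = √0.2083333 = 0.456435
z = (z1 − z2)/SE = (0.680740 − 0.825403) / 0.456435 = -0.144663 / 0.456435 = -0.317

-0.317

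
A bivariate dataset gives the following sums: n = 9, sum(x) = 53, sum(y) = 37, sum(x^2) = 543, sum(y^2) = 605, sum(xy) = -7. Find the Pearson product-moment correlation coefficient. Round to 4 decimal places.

Numerator: nΣxy − (Σx)(Σy) = 9·(-7) − (53)(37) = -2024
Denominator: √[(nΣx²−(Σx)²)(nΣy²−(Σy)²)]
  nΣx²−(Σx)² = 9·543 − 2809 = 2078;  nΣy²−(Σy)² = 9·605 − 1369 = 4076
  √(2078·4076) = √8469928 = 2910.3141
r = -2024 / 2910.3141 = -0.6955

-0.6955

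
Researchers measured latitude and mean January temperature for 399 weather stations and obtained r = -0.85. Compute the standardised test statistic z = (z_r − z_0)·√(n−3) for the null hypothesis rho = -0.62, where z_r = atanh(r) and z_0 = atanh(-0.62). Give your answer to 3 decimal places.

-10.570

z_r = atanh(-0.85) = -1.256153,  z_0 = atanh(-0.62) = -0.725005
SE = 1/√(n−3) = 1/√396 = 0.050252
z = (z_r − z_0)/SE = (-1.256153 − (-0.725005)) / 0.050252 = -0.531148 / 0.050252 = -10.570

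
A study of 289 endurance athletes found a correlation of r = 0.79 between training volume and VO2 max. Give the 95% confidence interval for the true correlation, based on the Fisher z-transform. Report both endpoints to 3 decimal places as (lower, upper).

z_r = atanh(0.79) = 1.071432;  SE = 1/√(n−3) = 1/√286 = 0.059131
z-limits: 1.071432 ± 1.960·0.059131 = 1.071432 ± 0.115897 = [0.955535, 1.187329]
ρ-limits: (tanh 0.955535, tanh 1.187329) = (0.742, 0.830)

(0.742, 0.830)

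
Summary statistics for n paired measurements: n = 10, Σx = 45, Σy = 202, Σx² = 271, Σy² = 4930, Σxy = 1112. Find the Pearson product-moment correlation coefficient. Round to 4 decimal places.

0.8415

S_xy = nΣxy − ΣxΣy = 10·1112 − 45·202 = 11120 − 9090 = 2030
S_xx = nΣx² − (Σx)² = 10·271 − 45² = 2710 − 2025 = 685
S_yy = nΣy² − (Σy)² = 10·4930 − 202² = 49300 − 40804 = 8496
r = S_xy / √(S_xx·S_yy) = 2030 / √(685·8496) = 2030 / √5819760 = 2030 / 2412.4179 = 0.8415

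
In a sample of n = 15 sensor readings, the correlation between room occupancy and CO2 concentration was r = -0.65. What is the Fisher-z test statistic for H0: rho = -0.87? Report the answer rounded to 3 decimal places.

z_r = atanh(-0.65) = -0.775299,  z_0 = atanh(-0.87) = -1.333080
SE = 1/√(n−3) = 1/√12 = 0.288675
z = (z_r − z_0)/SE = (-0.775299 − (-1.333080)) / 0.288675 = 0.557781 / 0.288675 = 1.932

1.932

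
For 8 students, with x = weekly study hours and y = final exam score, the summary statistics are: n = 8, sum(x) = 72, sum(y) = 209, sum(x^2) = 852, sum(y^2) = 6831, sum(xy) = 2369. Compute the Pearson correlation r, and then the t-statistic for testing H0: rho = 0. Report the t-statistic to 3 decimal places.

S_xy = nΣxy − ΣxΣy = 8·2369 − 72·209 = 18952 − 15048 = 3904
S_xx = nΣx² − (Σx)² = 8·852 − 72² = 6816 − 5184 = 1632
S_yy = nΣy² − (Σy)² = 8·6831 − 209² = 54648 − 43681 = 10967
r = S_xy / √(S_xx·S_yy) = 3904 / √(1632·10967) = 3904 / √17898144 = 3904 / 4230.6198 = 0.9228
t = r·√(n−2)/√(1−r²) = 0.9228·√6 / √(1−0.851560) = 2.260389 / 0.385279 = 5.867

5.867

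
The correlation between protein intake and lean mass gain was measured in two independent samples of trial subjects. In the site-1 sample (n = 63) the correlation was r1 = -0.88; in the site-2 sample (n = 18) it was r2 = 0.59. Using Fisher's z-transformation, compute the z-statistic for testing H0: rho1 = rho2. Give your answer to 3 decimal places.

z1 = atanh(-0.88) = -1.375768,  z2 = atanh(0.59) = 0.677666
SE = √(1/(n1−3) + 1/(n2−3)) = √(1/60 + 1/15) = √(0.0166667 + 0.0666667) = √0.0833334 = 0.288675
z = (z1 − z2)/SE = (-1.375768 − 0.677666) / 0.288675 = -2.053434 / 0.288675 = -7.113

-7.113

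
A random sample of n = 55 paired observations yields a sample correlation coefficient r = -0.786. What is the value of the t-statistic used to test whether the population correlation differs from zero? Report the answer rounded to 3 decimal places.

t = r·√(n−2) / √(1−r²) with r = -0.786, n = 55
  = -0.786·√53 / √(1 − 0.617796)
  = -0.786·7.280110 / 0.618226
  = -5.722166 / 0.618226 = -9.256

-9.256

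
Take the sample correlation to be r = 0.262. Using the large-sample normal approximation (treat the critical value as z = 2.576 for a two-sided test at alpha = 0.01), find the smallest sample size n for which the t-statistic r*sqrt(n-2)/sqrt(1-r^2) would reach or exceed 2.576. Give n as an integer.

93

r√(n−2)/√(1−r²) ≥ 2.576  ⇔  n−2 ≥ (2.576)²·(1−r²)/r²
(1−r²)/r² = (1−0.068644)/0.068644 = 13.5679
n ≥ 2 + 6.635776·13.5679 = 2 + 90.0335 = 92.0335
⌈92.0335⌉ = 93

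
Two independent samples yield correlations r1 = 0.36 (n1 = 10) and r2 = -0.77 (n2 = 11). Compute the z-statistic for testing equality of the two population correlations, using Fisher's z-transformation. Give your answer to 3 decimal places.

z1 = atanh(0.36) = 0.376886,  z2 = atanh(-0.77) = -1.020328
SE = √(1/(n1−3) + 1/(n2−3)) = √(1/7 + 1/8) = √(0.1428571 + 0.1250000) = √0.2678571 = 0.517549
z = (z1 − z2)/SE = (0.376886 − (-1.020328)) / 0.517549 = 1.397214 / 0.517549 = 2.700

2.700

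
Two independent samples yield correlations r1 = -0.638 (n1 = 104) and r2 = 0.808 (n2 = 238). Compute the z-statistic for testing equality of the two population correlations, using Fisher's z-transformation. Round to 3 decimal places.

z1 = atanh(-0.638) = -0.754794,  z2 = atanh(0.808) = 1.121241
SE = √(1/(n1−3) + 1/(n2−3)) = √(1/101 + 1/235) = √(0.0099010 + 0.0042553) = √0.0141563 = 0.118980
z = (z1 − z2)/SE = (-0.754794 − 1.121241) / 0.118980 = -1.876035 / 0.118980 = -15.768

-15.768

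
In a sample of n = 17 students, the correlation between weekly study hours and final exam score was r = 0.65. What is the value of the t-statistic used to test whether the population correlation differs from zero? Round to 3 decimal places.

t = r·√(n−2) / √(1−r²) with r = 0.65, n = 17
  = 0.65·√15 / √(1 − 0.4225)
  = 0.65·3.872983 / 0.759934
  = 2.517439 / 0.759934 = 3.313

3.313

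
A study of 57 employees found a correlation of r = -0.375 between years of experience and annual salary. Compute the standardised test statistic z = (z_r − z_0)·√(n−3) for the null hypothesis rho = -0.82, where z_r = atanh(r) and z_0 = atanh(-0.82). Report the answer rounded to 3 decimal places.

z_r = atanh(-0.375) = -0.394229,  z_0 = atanh(-0.82) = -1.156817
SE = 1/√(n−3) = 1/√54 = 0.136083
z = (z_r − z_0)/SE = (-0.394229 − (-1.156817)) / 0.136083 = 0.762588 / 0.136083 = 5.604

5.604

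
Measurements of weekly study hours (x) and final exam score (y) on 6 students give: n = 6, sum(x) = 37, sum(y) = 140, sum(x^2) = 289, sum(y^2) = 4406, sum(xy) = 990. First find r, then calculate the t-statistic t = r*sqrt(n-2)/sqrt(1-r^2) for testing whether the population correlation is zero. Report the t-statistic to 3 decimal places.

S_xy = nΣxy − ΣxΣy = 6·990 − 37·140 = 5940 − 5180 = 760
S_xx = nΣx² − (Σx)² = 6·289 − 37² = 1734 − 1369 = 365
S_yy = nΣy² − (Σy)² = 6·4406 − 140² = 26436 − 19600 = 6836
r = S_xy / √(S_xx·S_yy) = 760 / √(365·6836) = 760 / √2495140 = 760 / 1579.6012 = 0.4811
t = r·√(n−2)/√(1−r²) = 0.4811·√4 / √(1−0.231457) = 0.962200 / 0.876666 = 1.098

1.098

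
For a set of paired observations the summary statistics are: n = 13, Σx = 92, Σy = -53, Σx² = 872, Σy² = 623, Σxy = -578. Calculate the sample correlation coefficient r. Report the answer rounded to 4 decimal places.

Numerator: nΣxy − (Σx)(Σy) = 13·(-578) − (92)(-53) = -2638
Denominator: √[(nΣx²−(Σx)²)(nΣy²−(Σy)²)]
  nΣx²−(Σx)² = 13·872 − 8464 = 2872;  nΣy²−(Σy)² = 13·623 − 2809 = 5290
  √(2872·5290) = √15192880 = 3897.8045
r = -2638 / 3897.8045 = -0.6768

-0.6768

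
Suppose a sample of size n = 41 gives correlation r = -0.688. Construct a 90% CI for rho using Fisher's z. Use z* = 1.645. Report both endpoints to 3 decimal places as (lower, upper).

(-0.804, -0.521)

z_r = atanh(-0.688) = -0.844148;  SE = 1/√(n−3) = 1/√38 = 0.162221
z-limits: -0.844148 ± 1.645·0.162221 = -0.844148 ± 0.266854 = [-1.111002, -0.577294]
ρ-limits: (tanh -1.111002, tanh -0.577294) = (-0.804, -0.521)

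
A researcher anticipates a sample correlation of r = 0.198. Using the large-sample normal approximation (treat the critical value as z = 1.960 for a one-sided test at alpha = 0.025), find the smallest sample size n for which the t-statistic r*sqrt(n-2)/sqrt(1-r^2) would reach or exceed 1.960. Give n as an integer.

97

Need r·√(n−2)/√(1−r²) ≥ 1.960
√(n−2) ≥ 1.960·√(1−0.039204) / 0.198 = 1.960·0.980202 / 0.198 = 9.7030
n−2 ≥ 94.1482  ⇒  n ≥ 96.1482
Smallest integer n = 97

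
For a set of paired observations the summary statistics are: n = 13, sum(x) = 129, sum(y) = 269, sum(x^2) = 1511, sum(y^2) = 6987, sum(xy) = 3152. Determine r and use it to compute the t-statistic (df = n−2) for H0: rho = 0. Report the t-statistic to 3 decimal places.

5.191

S_xy = nΣxy − ΣxΣy = 13·3152 − 129·269 = 40976 − 34701 = 6275
S_xx = nΣx² − (Σx)² = 13·1511 − 129² = 19643 − 16641 = 3002
S_yy = nΣy² − (Σy)² = 13·6987 − 269² = 90831 − 72361 = 18470
r = S_xy / √(S_xx·S_yy) = 6275 / √(3002·18470) = 6275 / √55446940 = 6275 / 7446.2702 = 0.8427
t = r·√(n−2)/√(1−r²) = 0.8427·√11 / √(1−0.710143) = 2.794920 / 0.538384 = 5.191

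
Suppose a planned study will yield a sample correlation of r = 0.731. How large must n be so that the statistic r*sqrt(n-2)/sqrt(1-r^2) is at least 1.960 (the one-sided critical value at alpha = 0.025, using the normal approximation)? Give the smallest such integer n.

6

r√(n−2)/√(1−r²) ≥ 1.960  ⇔  n−2 ≥ (1.960)²·(1−r²)/r²
(1−r²)/r² = (1−0.534361)/0.534361 = 0.8714
n ≥ 2 + 3.8416·0.8714 = 2 + 3.3476 = 5.3476
⌈5.3476⌉ = 6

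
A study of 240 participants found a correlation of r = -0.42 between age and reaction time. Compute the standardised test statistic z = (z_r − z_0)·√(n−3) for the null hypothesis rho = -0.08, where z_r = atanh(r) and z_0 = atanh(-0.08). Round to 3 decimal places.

-5.658

Fisher z: atanh(-0.42) = -0.447692, atanh(-0.08) = -0.080171
z = (z_r − z_0)·√(n−3) = (-0.447692 − (-0.080171))·√237 = -0.367521 · 15.394804 = -5.658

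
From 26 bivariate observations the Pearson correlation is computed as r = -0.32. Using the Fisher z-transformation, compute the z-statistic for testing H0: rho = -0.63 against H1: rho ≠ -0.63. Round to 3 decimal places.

Fisher z: atanh(-0.32) = -0.331647, atanh(-0.63) = -0.741416
z = (z_r − z_0)·√(n−3) = (-0.331647 − (-0.741416))·√23 = 0.409769 · 4.795832 = 1.965

1.965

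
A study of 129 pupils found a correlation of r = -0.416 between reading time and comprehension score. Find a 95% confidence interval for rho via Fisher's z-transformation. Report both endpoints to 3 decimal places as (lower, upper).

z_r = atanh(-0.416) = -0.442845;  SE = 1/√(n−3) = 1/√126 = 0.089087
z-limits: -0.442845 ± 1.960·0.089087 = -0.442845 ± 0.174611 = [-0.617456, -0.268234]
ρ-limits: (tanh -0.617456, tanh -0.268234) = (-0.549, -0.262)

(-0.549, -0.262)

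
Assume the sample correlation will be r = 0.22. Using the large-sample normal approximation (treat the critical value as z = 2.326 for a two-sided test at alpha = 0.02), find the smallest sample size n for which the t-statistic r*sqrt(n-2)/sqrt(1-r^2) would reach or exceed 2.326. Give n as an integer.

Need r·√(n−2)/√(1−r²) ≥ 2.326
√(n−2) ≥ 2.326·√(1−0.0484) / 0.22 = 2.326·0.975500 / 0.22 = 10.3137
n−2 ≥ 106.3724  ⇒  n ≥ 108.3724
Smallest integer n = 109

109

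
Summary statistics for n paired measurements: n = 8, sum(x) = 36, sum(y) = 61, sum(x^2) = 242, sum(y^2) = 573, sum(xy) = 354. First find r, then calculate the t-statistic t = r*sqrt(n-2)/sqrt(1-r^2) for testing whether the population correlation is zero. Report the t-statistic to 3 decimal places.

4.052

Numerator: nΣxy − (Σx)(Σy) = 8·354 − (36)(61) = 636
Denominator: √[(nΣx²−(Σx)²)(nΣy²−(Σy)²)]
  nΣx²−(Σx)² = 8·242 − 1296 = 640;  nΣy²−(Σy)² = 8·573 − 3721 = 863
  √(640·863) = √552320 = 743.1823
r = 636 / 743.1823 = 0.8558
t = r·√(n−2)/√(1−r²) = 0.8558·√6 / √(1−0.732394) = 2.096273 / 0.517306 = 4.052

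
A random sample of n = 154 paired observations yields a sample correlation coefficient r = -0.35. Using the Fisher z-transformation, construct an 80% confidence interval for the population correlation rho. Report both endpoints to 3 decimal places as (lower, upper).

(-0.438, -0.255)

Fisher z: z_r = atanh(r) = ½·ln((1+(-0.35))/(1−(-0.35))) = -0.365444
SE(z) = 1/√(n−3) = 1/√151 = 0.081379
80% ⇒ z* = 1.282; margin = 1.282·0.081379 = 0.104328
CI on z-scale: (-0.469772, -0.261116)
Back-transform: tanh(-0.469772) = -0.438015, tanh(-0.261116) = -0.255339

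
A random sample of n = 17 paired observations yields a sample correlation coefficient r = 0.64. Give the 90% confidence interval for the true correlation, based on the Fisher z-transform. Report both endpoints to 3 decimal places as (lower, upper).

z_r = atanh(0.64) = 0.758174;  SE = 1/√(n−3) = 1/√14 = 0.267261
z-limits: 0.758174 ± 1.645·0.267261 = 0.758174 ± 0.439644 = [0.318530, 1.197818]
ρ-limits: (tanh 0.318530, tanh 1.197818) = (0.308, 0.833)

(0.308, 0.833)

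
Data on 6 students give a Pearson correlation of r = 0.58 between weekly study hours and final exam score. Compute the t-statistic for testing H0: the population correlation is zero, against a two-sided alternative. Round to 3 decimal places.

1 − r² = 1 − 0.3364 = 0.6636;  √(1−r²) = 0.814616
√(n−2) = √4 = 2.000000
t = r·√(n−2)/√(1−r²) = 0.58 · 2.000000 / 0.814616 = 1.424

1.424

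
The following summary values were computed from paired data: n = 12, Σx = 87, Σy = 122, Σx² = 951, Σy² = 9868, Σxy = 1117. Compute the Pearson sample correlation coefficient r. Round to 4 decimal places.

0.1399

S_xy = nΣxy − ΣxΣy = 12·1117 − 87·122 = 13404 − 10614 = 2790
S_xx = nΣx² − (Σx)² = 12·951 − 87² = 11412 − 7569 = 3843
S_yy = nΣy² − (Σy)² = 12·9868 − 122² = 118416 − 14884 = 103532
r = S_xy / √(S_xx·S_yy) = 2790 / √(3843·103532) = 2790 / √397873476 = 2790 / 19946.7661 = 0.1399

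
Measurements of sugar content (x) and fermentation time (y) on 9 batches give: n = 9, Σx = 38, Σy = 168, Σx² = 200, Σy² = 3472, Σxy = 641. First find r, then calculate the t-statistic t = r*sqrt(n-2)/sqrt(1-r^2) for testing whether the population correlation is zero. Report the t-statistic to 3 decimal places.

S_xy = nΣxy − ΣxΣy = 9·641 − 38·168 = 5769 − 6384 = -615
S_xx = nΣx² − (Σx)² = 9·200 − 38² = 1800 − 1444 = 356
S_yy = nΣy² − (Σy)² = 9·3472 − 168² = 31248 − 28224 = 3024
r = S_xy / √(S_xx·S_yy) = -615 / √(356·3024) = -615 / √1076544 = -615 / 1037.5664 = -0.5927
t = r·√(n−2)/√(1−r²) = -0.5927·√7 / √(1−0.351293) = -1.568137 / 0.805423 = -1.947

-1.947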